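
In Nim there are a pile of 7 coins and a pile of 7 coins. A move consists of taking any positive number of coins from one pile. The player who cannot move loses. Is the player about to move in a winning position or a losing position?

Losing position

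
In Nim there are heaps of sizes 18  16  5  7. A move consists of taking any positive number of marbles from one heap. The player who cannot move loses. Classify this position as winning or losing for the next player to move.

Losing position

Compute the nim-sum pairwise:
18 ⊕ 16 = 2
2 ⊕ 5 = 7
7 ⊕ 7 = 0
The nim-sum is 0, so this is a P-position: the player to move is in a losing position under optimal play.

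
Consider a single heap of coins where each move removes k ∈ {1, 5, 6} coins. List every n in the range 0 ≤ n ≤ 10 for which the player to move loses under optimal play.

0, 2, 4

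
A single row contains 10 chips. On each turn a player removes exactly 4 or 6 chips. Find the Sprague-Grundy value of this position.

Build the Grundy sequence with g(k) = mex{g(k−s) : s ∈ {4, 6}, s ≤ k}:
g(0) = mex{} = 0
g(1) = mex{} = 0
g(2) = mex{} = 0
g(3) = mex{} = 0
g(4) = mex{0} = 1
g(5) = mex{0} = 1
g(6) = mex{0} = 1
g(7) = mex{0} = 1
g(8) = mex{0,1} = 2
g(9) = mex{0,1} = 2
g(10) = mex{1} = 0
So g(10) = 0.

0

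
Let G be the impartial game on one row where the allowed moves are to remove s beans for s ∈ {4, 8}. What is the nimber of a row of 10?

Compute g(0), g(1), … for moves {4, 8}:
k:     0  1  2  3  4  5  6  7  8  9 10
g(k):  0  0  0  0  1  1  1  1  2  2  2
So g(10) = 2.

2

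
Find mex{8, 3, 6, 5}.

0

0 is not in the set, so the mex is 0.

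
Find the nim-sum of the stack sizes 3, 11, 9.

Nim-sum: 3 ⊕ 11 ⊕ 9 = 1.

1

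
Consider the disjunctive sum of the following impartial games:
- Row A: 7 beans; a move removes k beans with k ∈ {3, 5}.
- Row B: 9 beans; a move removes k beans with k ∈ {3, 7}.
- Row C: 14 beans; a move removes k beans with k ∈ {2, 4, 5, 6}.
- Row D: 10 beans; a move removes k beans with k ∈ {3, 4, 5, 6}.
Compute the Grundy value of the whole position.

For row A, compute g(0), g(1), … with moves {3, 5}:
g(0) = mex{} = 0
g(1) = mex{} = 0
g(2) = mex{} = 0
g(3) = mex{0} = 1
g(4) = mex{0} = 1
g(5) = mex{0} = 1
g(6) = mex{0,1} = 2
g(7) = mex{0,1} = 2
So g(7) = 2.
Build the Grundy sequence for row B with g(k) = mex{g(k−s) : s ∈ {3, 7}, s ≤ k}:
g(0) = mex{} = 0
g(1) = mex{} = 0
g(2) = mex{} = 0
g(3) = mex{0} = 1
g(4) = mex{0} = 1
g(5) = mex{0} = 1
g(6) = mex{1} = 0
g(7) = mex{0,1} = 2
g(8) = mex{0,1} = 2
g(9) = mex{0} = 1
So g(9) = 1.
Grundy values for row C (subtraction set {2, 4, 5, 6}):
g(0) = mex{} = 0
g(1) = mex{} = 0
g(2) = mex{0} = 1
g(3) = mex{0} = 1
g(4) = mex{0,1} = 2
g(5) = mex{0,1} = 2
g(6) = mex{0,1,2} = 3
g(7) = mex{0,1,2} = 3
g(8) = mex{1,2,3} = 0
g(9) = mex{1,2,3} = 0
g(10) = mex{0,2,3} = 1
g(11) = mex{0,2,3} = 1
g(12) = mex{0,1,3} = 2
g(13) = mex{0,1,3} = 2
g(14) = mex{0,1,2} = 3
So g(14) = 3.
For row D, compute g(0), g(1), … with moves {3, 4, 5, 6}:
k:     0  1  2  3  4  5  6  7  8  9 10
g(k):  0  0  0  1  1  1  2  2  2  0  0
So g(10) = 0.
By the Sprague-Grundy theorem, the Grundy value of a sum of independent games is the XOR of the component values.
Combined value = 2 XOR 1 XOR 3 XOR 0 = 0.

0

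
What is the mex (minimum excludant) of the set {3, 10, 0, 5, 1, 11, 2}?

The values 0, 1, 2, 3 are all present; 4 is the first non-negative integer missing from the set.

4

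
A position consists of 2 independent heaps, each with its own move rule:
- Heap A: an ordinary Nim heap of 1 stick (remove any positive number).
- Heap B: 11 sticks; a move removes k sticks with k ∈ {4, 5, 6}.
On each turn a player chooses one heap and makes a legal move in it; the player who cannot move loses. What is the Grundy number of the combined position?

Heap A is a plain Nim heap of size 1, so its Grundy value is 1.
Grundy values for heap B (subtraction set {4, 5, 6}):
g(0) = mex{} = 0
g(1) = mex{} = 0
g(2) = mex{} = 0
g(3) = mex{} = 0
g(4) = mex{0} = 1
g(5) = mex{0} = 1
g(6) = mex{0} = 1
g(7) = mex{0} = 1
g(8) = mex{0,1} = 2
g(9) = mex{0,1} = 2
g(10) = mex{1} = 0
g(11) = mex{1} = 0
So g(11) = 0.
The value of a disjunctive sum is the nim-sum of the parts.
Combined value = 1 ⊕ 0 = 1.

1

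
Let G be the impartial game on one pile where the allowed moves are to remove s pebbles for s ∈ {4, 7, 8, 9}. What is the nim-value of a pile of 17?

Compute g(0), g(1), … for moves {4, 7, 8, 9}:
k:     0  1  2  3  4  5  6  7  8  9 10 11 12 13 14 15 16 17
g(k):  0  0  0  0  1  1  1  1  2  2  2  2  3  0  0  0  0  1
So g(17) = 1.

1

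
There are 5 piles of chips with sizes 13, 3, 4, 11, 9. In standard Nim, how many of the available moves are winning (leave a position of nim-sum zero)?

3

Nim-sum: 13 ⊕ 3 ⊕ 4 ⊕ 11 ⊕ 9 = 8.
The overall nim-sum is X = 8. A pile of size p has a winning move iff p XOR X < p (reduce it to p XOR X).
  13: 13 XOR 8 = 5 < 13 — winning move (to 5).
  3: 3 XOR 8 = 11 ≥ 3 — no move.
  4: 4 XOR 8 = 12 ≥ 4 — no move.
  11: 11 XOR 8 = 3 < 11 — winning move (to 3).
  9: 9 XOR 8 = 1 < 9 — winning move (to 1).
That gives 3 winning moves.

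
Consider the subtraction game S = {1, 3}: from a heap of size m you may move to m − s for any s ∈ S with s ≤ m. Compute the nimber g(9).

Grundy values for subtraction set {1, 3}:
g(0) = mex{} = 0
g(1) = mex{0} = 1
g(2) = mex{1} = 0
g(3) = mex{0} = 1
g(4) = mex{1} = 0
g(5) = mex{0} = 1
g(6) = mex{1} = 0
g(7) = mex{0} = 1
g(8) = mex{1} = 0
g(9) = mex{0} = 1
So g(9) = 1.

1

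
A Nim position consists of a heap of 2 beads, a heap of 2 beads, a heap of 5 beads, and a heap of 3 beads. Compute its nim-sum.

Nim-sum: 2 XOR 2 XOR 5 XOR 3 = 6.

6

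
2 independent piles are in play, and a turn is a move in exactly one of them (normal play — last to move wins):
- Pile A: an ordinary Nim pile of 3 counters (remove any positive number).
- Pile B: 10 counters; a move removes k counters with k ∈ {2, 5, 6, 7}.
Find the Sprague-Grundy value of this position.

Pile A is a plain Nim pile of size 3, so its Grundy value is 3.
For pile B, compute g(0), g(1), … with moves {2, 5, 6, 7}:
k:     0  1  2  3  4  5  6  7  8  9 10
g(k):  0  0  1  1  0  2  1  3  2  2  3
So g(10) = 3.
The value of a disjunctive sum is the nim-sum of the parts.
Combined value = 3 XOR 3 = 0.

0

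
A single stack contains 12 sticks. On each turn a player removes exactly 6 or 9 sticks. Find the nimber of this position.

Grundy values for subtraction set {6, 9}:
k:     0  1  2  3  4  5  6  7  8  9 10 11 12
g(k):  0  0  0  0  0  0  1  1  1  1  1  1  2
So g(12) = 2.

2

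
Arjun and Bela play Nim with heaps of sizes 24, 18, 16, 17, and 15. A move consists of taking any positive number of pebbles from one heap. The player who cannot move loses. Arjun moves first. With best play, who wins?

Arjun wins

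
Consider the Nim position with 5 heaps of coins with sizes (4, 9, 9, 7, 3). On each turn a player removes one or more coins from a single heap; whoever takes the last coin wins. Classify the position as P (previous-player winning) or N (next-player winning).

P-position

Write each in binary and XOR column by column:
  0100  (4)
  1001  (9)
  1001  (9)
  0111  (7)
  0011  (3)
  ----
  0000  (0)
The nim-sum is 0, so this is a P-position: the player to move is in a losing position under optimal play.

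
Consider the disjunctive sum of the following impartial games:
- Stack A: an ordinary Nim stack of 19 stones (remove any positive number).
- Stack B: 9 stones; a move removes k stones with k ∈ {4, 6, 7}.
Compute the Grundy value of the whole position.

17

Stack A is a plain Nim stack of size 19, so its Grundy value is 19.
For stack B, compute g(0), g(1), … with moves {4, 6, 7}:
g(0) = mex{} = 0
g(1) = mex{} = 0
g(2) = mex{} = 0
g(3) = mex{} = 0
g(4) = mex{0} = 1
g(5) = mex{0} = 1
g(6) = mex{0} = 1
g(7) = mex{0} = 1
g(8) = mex{0,1} = 2
g(9) = mex{0,1} = 2
So g(9) = 2.
By the Sprague-Grundy theorem, the Grundy value of a sum of independent games is the XOR of the component values.
Combined value = 19 XOR 2 = 17.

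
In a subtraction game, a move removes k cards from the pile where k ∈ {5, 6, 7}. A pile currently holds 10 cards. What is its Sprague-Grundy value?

Build the Grundy sequence with g(k) = mex{g(k−s) : s ∈ {5, 6, 7}, s ≤ k}:
k:     0  1  2  3  4  5  6  7  8  9 10
g(k):  0  0  0  0  0  1  1  1  1  1  2
So g(10) = 2.

2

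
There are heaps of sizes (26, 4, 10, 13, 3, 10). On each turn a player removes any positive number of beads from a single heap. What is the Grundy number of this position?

In binary:
  11010  (26)
  00100  (4)
  01010  (10)
  01101  (13)
  00011  (3)
  01010  (10)
  -----
  10000  (16)

16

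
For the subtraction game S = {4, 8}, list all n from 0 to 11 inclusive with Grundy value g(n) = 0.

Compute g(0), g(1), … for moves {4, 8}:
g(0) = mex{} = 0
g(1) = mex{} = 0
g(2) = mex{} = 0
g(3) = mex{} = 0
g(4) = mex{0} = 1
g(5) = mex{0} = 1
g(6) = mex{0} = 1
g(7) = mex{0} = 1
g(8) = mex{0,1} = 2
g(9) = mex{0,1} = 2
g(10) = mex{0,1} = 2
g(11) = mex{0,1} = 2
The P-positions (g = 0) in 0..11 are 0, 1, 2, 3.

0, 1, 2, 3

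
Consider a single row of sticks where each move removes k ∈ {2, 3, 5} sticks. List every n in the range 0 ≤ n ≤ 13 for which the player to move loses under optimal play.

0, 1, 7, 8

Grundy values for subtraction set {2, 3, 5}:
g(0) = mex{} = 0
g(1) = mex{} = 0
g(2) = mex{0} = 1
g(3) = mex{0} = 1
g(4) = mex{0,1} = 2
g(5) = mex{0,1} = 2
g(6) = mex{0,1,2} = 3
g(7) = mex{1,2} = 0
g(8) = mex{1,2,3} = 0
g(9) = mex{0,2,3} = 1
g(10) = mex{0,2} = 1
g(11) = mex{0,1,3} = 2
g(12) = mex{0,1} = 2
g(13) = mex{0,1,2} = 3
The P-positions (g = 0) in 0..13 are 0, 1, 7, 8.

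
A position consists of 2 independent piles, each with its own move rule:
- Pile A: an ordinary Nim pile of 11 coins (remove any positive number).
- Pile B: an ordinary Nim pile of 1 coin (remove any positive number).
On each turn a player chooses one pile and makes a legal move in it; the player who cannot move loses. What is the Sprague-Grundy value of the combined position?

10

Pile A is a plain Nim pile of size 11, so its Grundy value is 11.
Pile B is a plain Nim pile of size 1, so its Grundy value is 1.
By the Sprague-Grundy theorem, the Grundy value of a sum of independent games is the XOR of the component values.
Combined value = 11 ⊕ 1 = 10.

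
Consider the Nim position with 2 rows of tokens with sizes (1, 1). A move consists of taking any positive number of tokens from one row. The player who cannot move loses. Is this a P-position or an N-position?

Nim-sum: 1 ⊕ 1 = 0.
The nim-sum is 0, so this is a P-position: the player to move is in a losing position under optimal play.

P-position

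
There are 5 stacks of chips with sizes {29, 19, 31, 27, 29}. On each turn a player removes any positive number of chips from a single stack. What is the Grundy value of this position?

23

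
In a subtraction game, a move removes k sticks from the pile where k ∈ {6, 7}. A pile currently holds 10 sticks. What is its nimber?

1

Compute g(0), g(1), … for moves {6, 7}:
k:     0  1  2  3  4  5  6  7  8  9 10
g(k):  0  0  0  0  0  0  1  1  1  1  1
So g(10) = 1.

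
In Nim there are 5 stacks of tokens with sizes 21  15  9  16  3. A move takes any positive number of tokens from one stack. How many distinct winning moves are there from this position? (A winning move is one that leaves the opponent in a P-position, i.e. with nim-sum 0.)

0

Nim-sum: 21 ⊕ 15 ⊕ 9 ⊕ 16 ⊕ 3 = 0.
The nim-sum is already 0, so every move leaves a nonzero nim-sum — there are no winning moves.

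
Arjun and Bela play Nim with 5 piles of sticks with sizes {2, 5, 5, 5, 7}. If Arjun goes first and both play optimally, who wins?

Bitwise XOR of the heap sizes:
  010  (2)
  101  (5)
  101  (5)
  101  (5)
  111  (7)
  ---
  000  (0)
The nim-sum is 0, so this is a P-position: the player to move is in a losing position under optimal play; Arjun is about to move from it and so loses — Bela wins.

Bela wins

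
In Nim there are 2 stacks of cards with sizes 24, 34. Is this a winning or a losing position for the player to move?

Winning position

Nim-sum: 24 XOR 34 = 58.
The nim-sum is 58 ≠ 0, so this is an N-position: the player to move can win.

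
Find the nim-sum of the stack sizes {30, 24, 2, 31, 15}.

20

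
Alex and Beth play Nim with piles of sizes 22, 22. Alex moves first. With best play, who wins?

Write each in binary and XOR column by column:
  10110  (22)
  10110  (22)
  -----
  00000  (0)
The nim-sum is 0, so this is a P-position: the player to move is in a losing position under optimal play; Alex is about to move from it and so loses — Beth wins.

Beth wins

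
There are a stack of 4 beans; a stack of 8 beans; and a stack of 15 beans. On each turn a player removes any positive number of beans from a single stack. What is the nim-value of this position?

3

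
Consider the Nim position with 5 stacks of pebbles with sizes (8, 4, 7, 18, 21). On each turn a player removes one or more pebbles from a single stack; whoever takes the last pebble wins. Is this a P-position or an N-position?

N-position

In binary:
  01000  (8)
  00100  (4)
  00111  (7)
  10010  (18)
  10101  (21)
  -----
  01100  (12)
The nim-sum is 12 ≠ 0, so this is an N-position: the player to move can win.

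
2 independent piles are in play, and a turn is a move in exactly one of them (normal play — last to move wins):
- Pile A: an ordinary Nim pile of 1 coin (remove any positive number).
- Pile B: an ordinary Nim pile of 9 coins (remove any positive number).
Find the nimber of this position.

Pile A is a plain Nim pile of size 1, so its Grundy value is 1.
Pile B is a plain Nim pile of size 9, so its Grundy value is 9.
By the Sprague-Grundy theorem, the Grundy value of a sum of independent games is the XOR of the component values.
Combined value = 1 ⊕ 9 = 8.

8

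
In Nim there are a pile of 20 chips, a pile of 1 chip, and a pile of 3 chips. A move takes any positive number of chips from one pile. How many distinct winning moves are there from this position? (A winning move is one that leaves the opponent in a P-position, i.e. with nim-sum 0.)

1

Compute the nim-sum pairwise:
20 ^ 1 = 21
21 ^ 3 = 22
The overall nim-sum is X = 22. A pile of size p has a winning move iff p XOR X < p (reduce it to p XOR X).
  20: 20 XOR 22 = 2 < 20 — winning move (to 2).
  1: 1 XOR 22 = 23 ≥ 1 — no move.
  3: 3 XOR 22 = 21 ≥ 3 — no move.
That gives 1 winning move.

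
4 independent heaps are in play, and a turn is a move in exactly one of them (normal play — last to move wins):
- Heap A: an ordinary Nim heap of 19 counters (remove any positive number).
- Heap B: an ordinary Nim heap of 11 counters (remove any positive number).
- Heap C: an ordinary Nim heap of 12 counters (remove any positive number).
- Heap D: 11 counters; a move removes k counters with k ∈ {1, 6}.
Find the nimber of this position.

20

Heap A is a plain Nim heap of size 19, so its Grundy value is 19.
Heap B is a plain Nim heap of size 11, so its Grundy value is 11.
Heap C is a plain Nim heap of size 12, so its Grundy value is 12.
For heap D, compute g(0), g(1), … with moves {1, 6}:
k:     0  1  2  3  4  5  6  7  8  9 10 11
g(k):  0  1  0  1  0  1  2  0  1  0  1  0
So g(11) = 0.
The value of a disjunctive sum is the nim-sum of the parts.
Combined value = 19 XOR 11 XOR 12 XOR 0 = 20.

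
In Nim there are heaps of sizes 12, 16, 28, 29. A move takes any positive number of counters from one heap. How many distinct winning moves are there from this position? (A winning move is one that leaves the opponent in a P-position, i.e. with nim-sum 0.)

3

Compute the nim-sum pairwise:
12 ^ 16 = 28
28 ^ 28 = 0
0 ^ 29 = 29
The overall nim-sum is X = 29. A heap of size p has a winning move iff p XOR X < p (reduce it to p XOR X).
  12: 12 XOR 29 = 17 ≥ 12 — no move.
  16: 16 XOR 29 = 13 < 16 — winning move (to 13).
  28: 28 XOR 29 = 1 < 28 — winning move (to 1).
  29: 29 XOR 29 = 0 < 29 — winning move (to 0).
That gives 3 winning moves.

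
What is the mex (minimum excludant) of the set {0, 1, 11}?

2

The values 0, 1 are all present; 2 is the first non-negative integer missing from the set.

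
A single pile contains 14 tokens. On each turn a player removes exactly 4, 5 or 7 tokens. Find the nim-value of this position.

Compute g(0), g(1), … for moves {4, 5, 7}:
g(0) = mex{} = 0
g(1) = mex{} = 0
g(2) = mex{} = 0
g(3) = mex{} = 0
g(4) = mex{0} = 1
g(5) = mex{0} = 1
g(6) = mex{0} = 1
g(7) = mex{0} = 1
g(8) = mex{0,1} = 2
g(9) = mex{0,1} = 2
g(10) = mex{0,1} = 2
g(11) = mex{1} = 0
g(12) = mex{1,2} = 0
g(13) = mex{1,2} = 0
g(14) = mex{1,2} = 0
So g(14) = 0.

0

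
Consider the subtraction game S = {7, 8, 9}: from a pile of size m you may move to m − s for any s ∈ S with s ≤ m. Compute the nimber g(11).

Grundy values for subtraction set {7, 8, 9}:
k:     0  1  2  3  4  5  6  7  8  9 10 11
g(k):  0  0  0  0  0  0  0  1  1  1  1  1
So g(11) = 1.

1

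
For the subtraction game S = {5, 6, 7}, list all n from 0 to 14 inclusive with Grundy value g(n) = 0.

0, 1, 2, 3, 4, 12, 13, 14

Compute g(0), g(1), … for moves {5, 6, 7}:
k:     0  1  2  3  4  5  6  7  8  9 10 11 12 13 14
g(k):  0  0  0  0  0  1  1  1  1  1  2  2  0  0  0
The P-positions (g = 0) in 0..14 are 0, 1, 2, 3, 4, 12, 13, 14.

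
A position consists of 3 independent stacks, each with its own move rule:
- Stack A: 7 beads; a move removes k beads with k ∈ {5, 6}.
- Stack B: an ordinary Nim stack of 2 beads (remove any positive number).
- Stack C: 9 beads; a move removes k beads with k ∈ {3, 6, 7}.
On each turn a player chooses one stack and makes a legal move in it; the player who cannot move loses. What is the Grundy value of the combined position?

0

Grundy values for stack A (subtraction set {5, 6}):
g(0) = mex{} = 0
g(1) = mex{} = 0
g(2) = mex{} = 0
g(3) = mex{} = 0
g(4) = mex{} = 0
g(5) = mex{0} = 1
g(6) = mex{0} = 1
g(7) = mex{0} = 1
So g(7) = 1.
Stack B is a plain Nim stack of size 2, so its Grundy value is 2.
For stack C, compute g(0), g(1), … with moves {3, 6, 7}:
g(0) = mex{} = 0
g(1) = mex{} = 0
g(2) = mex{} = 0
g(3) = mex{0} = 1
g(4) = mex{0} = 1
g(5) = mex{0} = 1
g(6) = mex{0,1} = 2
g(7) = mex{0,1} = 2
g(8) = mex{0,1} = 2
g(9) = mex{0,1,2} = 3
So g(9) = 3.
By the Sprague-Grundy theorem, the Grundy value of a sum of independent games is the XOR of the component values.
Combined value = 1 XOR 2 XOR 3 = 0.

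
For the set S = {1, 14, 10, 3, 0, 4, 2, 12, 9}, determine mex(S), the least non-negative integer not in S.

5

The values 0, 1, 2, 3, 4 are all present; 5 is the first non-negative integer missing from the set.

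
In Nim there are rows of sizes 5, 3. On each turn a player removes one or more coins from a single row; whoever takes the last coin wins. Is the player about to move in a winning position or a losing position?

Winning position

In binary:
  101  (5)
  011  (3)
  ---
  110  (6)
The nim-sum is 6 ≠ 0, so this is an N-position: the player to move can win.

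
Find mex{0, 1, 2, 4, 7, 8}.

3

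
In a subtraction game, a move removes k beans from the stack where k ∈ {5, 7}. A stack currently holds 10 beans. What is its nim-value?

Grundy values for subtraction set {5, 7}:
k:     0  1  2  3  4  5  6  7  8  9 10
g(k):  0  0  0  0  0  1  1  1  1  1  2
So g(10) = 2.

2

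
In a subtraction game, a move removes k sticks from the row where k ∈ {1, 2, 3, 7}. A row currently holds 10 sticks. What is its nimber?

2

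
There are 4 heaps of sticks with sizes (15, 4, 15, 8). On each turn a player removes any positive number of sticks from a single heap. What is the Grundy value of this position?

12

Nim-sum: 15 XOR 4 XOR 15 XOR 8 = 12.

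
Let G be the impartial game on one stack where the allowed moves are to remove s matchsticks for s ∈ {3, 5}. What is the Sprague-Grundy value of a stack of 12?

1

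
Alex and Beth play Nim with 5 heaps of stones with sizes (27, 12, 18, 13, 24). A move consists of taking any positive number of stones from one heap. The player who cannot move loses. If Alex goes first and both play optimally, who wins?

Nim-sum: 27 ^ 12 ^ 18 ^ 13 ^ 24 = 16.
The nim-sum is 16 ≠ 0, so this is an N-position: the player to move can win; Alex has a winning move.

Alex wins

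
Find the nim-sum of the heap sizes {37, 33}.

Compute the nim-sum pairwise:
37 ^ 33 = 4

4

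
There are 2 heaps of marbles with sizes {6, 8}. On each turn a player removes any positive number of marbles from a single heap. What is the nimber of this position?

14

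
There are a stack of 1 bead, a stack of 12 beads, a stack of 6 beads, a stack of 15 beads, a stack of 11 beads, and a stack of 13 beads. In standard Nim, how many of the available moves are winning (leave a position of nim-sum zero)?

3

Bitwise XOR of the heap sizes:
  0001  (1)
  1100  (12)
  0110  (6)
  1111  (15)
  1011  (11)
  1101  (13)
  ----
  0010  (2)
The overall nim-sum is X = 2. A stack of size p has a winning move iff p XOR X < p (reduce it to p XOR X).
  1: 1 XOR 2 = 3 ≥ 1 — no move.
  12: 12 XOR 2 = 14 ≥ 12 — no move.
  6: 6 XOR 2 = 4 < 6 — winning move (to 4).
  15: 15 XOR 2 = 13 < 15 — winning move (to 13).
  11: 11 XOR 2 = 9 < 11 — winning move (to 9).
  13: 13 XOR 2 = 15 ≥ 13 — no move.
That gives 3 winning moves.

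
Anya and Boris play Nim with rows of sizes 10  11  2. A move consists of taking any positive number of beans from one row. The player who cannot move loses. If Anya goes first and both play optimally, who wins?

Compute the nim-sum pairwise:
10 ^ 11 = 1
1 ^ 2 = 3
The nim-sum is 3 ≠ 0, so this is an N-position: the player to move can win; Anya has a winning move.

Anya wins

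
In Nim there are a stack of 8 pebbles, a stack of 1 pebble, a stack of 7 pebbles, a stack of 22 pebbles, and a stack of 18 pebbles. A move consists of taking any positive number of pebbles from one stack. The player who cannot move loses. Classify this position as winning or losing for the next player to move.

Compute the nim-sum pairwise:
8 XOR 1 = 9
9 XOR 7 = 14
14 XOR 22 = 24
24 XOR 18 = 10
The nim-sum is 10 ≠ 0, so this is an N-position: the player to move can win.

Winning position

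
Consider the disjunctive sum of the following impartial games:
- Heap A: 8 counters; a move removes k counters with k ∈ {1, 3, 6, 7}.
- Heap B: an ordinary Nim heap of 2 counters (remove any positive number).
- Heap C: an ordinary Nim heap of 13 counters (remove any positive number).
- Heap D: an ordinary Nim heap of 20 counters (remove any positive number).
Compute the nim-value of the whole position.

25

Build the Grundy sequence for heap A with g(k) = mex{g(k−s) : s ∈ {1, 3, 6, 7}, s ≤ k}:
k:     0  1  2  3  4  5  6  7  8
g(k):  0  1  0  1  0  1  2  3  2
So g(8) = 2.
Heap B is a plain Nim heap of size 2, so its Grundy value is 2.
Heap C is a plain Nim heap of size 13, so its Grundy value is 13.
Heap D is a plain Nim heap of size 20, so its Grundy value is 20.
By the Sprague-Grundy theorem, the Grundy value of a sum of independent games is the XOR of the component values.
Combined value = 2 XOR 2 XOR 13 XOR 20 = 25.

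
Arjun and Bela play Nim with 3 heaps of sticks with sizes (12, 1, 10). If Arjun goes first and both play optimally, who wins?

Nim-sum: 12 ⊕ 1 ⊕ 10 = 7.
The nim-sum is 7 ≠ 0, so this is an N-position: the player to move can win; Arjun has a winning move.

Arjun wins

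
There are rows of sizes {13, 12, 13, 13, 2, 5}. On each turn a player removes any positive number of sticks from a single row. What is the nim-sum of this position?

Bitwise XOR of the heap sizes:
  1101  (13)
  1100  (12)
  1101  (13)
  1101  (13)
  0010  (2)
  0101  (5)
  ----
  0110  (6)

6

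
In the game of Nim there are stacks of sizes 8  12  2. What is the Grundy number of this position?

6

Compute the nim-sum pairwise:
8 XOR 12 = 4
4 XOR 2 = 6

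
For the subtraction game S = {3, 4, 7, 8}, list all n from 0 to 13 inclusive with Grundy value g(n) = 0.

Compute g(0), g(1), … for moves {3, 4, 7, 8}:
g(0) = mex{} = 0
g(1) = mex{} = 0
g(2) = mex{} = 0
g(3) = mex{0} = 1
g(4) = mex{0} = 1
g(5) = mex{0} = 1
g(6) = mex{0,1} = 2
g(7) = mex{0,1} = 2
g(8) = mex{0,1} = 2
g(9) = mex{0,1,2} = 3
g(10) = mex{0,1,2} = 3
g(11) = mex{1,2} = 0
g(12) = mex{1,2,3} = 0
g(13) = mex{1,2,3} = 0
The P-positions (g = 0) in 0..13 are 0, 1, 2, 11, 12, 13.

0, 1, 2, 11, 12, 13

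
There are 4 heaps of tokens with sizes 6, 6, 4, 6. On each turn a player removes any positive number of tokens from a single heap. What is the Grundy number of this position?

2

Compute the nim-sum pairwise:
6 XOR 6 = 0
0 XOR 4 = 4
4 XOR 6 = 2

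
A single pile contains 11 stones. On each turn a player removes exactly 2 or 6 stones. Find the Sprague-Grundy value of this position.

Grundy values for subtraction set {2, 6}:
g(0) = mex{} = 0
g(1) = mex{} = 0
g(2) = mex{0} = 1
g(3) = mex{0} = 1
g(4) = mex{1} = 0
g(5) = mex{1} = 0
g(6) = mex{0} = 1
g(7) = mex{0} = 1
g(8) = mex{1} = 0
g(9) = mex{1} = 0
g(10) = mex{0} = 1
g(11) = mex{0} = 1
So g(11) = 1.

1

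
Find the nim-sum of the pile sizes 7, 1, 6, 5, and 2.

Nim-sum: 7 XOR 1 XOR 6 XOR 5 XOR 2 = 7.

7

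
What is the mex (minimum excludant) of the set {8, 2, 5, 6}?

0

0 is not in the set, so the mex is 0.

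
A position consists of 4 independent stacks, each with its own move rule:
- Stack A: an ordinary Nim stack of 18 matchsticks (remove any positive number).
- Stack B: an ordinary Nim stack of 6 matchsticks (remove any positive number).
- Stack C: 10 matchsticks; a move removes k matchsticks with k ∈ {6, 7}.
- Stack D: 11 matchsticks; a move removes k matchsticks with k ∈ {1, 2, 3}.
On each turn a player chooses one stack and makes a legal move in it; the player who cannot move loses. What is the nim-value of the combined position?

Stack A is a plain Nim stack of size 18, so its Grundy value is 18.
Stack B is a plain Nim stack of size 6, so its Grundy value is 6.
Grundy values for stack C (subtraction set {6, 7}):
k:     0  1  2  3  4  5  6  7  8  9 10
g(k):  0  0  0  0  0  0  1  1  1  1  1
So g(10) = 1.
Build the Grundy sequence for stack D with g(k) = mex{g(k−s) : s ∈ {1, 2, 3}, s ≤ k}:
g(0) = mex{} = 0
g(1) = mex{0} = 1
g(2) = mex{0,1} = 2
g(3) = mex{0,1,2} = 3
g(4) = mex{1,2,3} = 0
g(5) = mex{0,2,3} = 1
g(6) = mex{0,1,3} = 2
g(7) = mex{0,1,2} = 3
g(8) = mex{1,2,3} = 0
g(9) = mex{0,2,3} = 1
g(10) = mex{0,1,3} = 2
g(11) = mex{0,1,2} = 3
So g(11) = 3.
By the Sprague-Grundy theorem, the Grundy value of a sum of independent games is the XOR of the component values.
Combined value = 18 ⊕ 6 ⊕ 1 ⊕ 3 = 22.

22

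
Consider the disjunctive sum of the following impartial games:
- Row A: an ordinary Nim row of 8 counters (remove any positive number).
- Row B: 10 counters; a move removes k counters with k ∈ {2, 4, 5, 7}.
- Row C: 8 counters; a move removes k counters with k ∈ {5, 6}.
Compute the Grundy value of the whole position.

9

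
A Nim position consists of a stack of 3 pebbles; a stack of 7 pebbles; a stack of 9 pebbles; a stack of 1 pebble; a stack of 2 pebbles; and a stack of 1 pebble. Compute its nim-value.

Compute the nim-sum pairwise:
3 XOR 7 = 4
4 XOR 9 = 13
13 XOR 1 = 12
12 XOR 2 = 14
14 XOR 1 = 15

15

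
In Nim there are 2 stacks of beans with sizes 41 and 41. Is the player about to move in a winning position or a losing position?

Nim-sum: 41 XOR 41 = 0.
The nim-sum is 0, so this is a P-position: the player to move is in a losing position under optimal play.

Losing position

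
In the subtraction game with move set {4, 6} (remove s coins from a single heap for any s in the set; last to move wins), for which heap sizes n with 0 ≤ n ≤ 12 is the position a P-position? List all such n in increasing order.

Grundy values for subtraction set {4, 6}:
k:     0  1  2  3  4  5  6  7  8  9 10 11 12
g(k):  0  0  0  0  1  1  1  1  2  2  0  0  0
The P-positions (g = 0) in 0..12 are 0, 1, 2, 3, 10, 11, 12.

0, 1, 2, 3, 10, 11, 12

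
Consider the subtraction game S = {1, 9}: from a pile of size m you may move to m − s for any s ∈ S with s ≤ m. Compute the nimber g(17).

1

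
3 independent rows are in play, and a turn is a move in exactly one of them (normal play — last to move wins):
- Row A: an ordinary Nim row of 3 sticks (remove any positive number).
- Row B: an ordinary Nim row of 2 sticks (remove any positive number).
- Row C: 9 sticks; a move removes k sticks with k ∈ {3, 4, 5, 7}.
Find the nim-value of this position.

Row A is a plain Nim row of size 3, so its Grundy value is 3.
Row B is a plain Nim row of size 2, so its Grundy value is 2.
Grundy values for row C (subtraction set {3, 4, 5, 7}):
g(0) = mex{} = 0
g(1) = mex{} = 0
g(2) = mex{} = 0
g(3) = mex{0} = 1
g(4) = mex{0} = 1
g(5) = mex{0} = 1
g(6) = mex{0,1} = 2
g(7) = mex{0,1} = 2
g(8) = mex{0,1} = 2
g(9) = mex{0,1,2} = 3
So g(9) = 3.
The value of a disjunctive sum is the nim-sum of the parts.
Combined value = 3 ⊕ 2 ⊕ 3 = 2.

2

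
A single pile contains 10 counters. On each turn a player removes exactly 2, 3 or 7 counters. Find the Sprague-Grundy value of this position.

Build the Grundy sequence with g(k) = mex{g(k−s) : s ∈ {2, 3, 7}, s ≤ k}:
g(0) = mex{} = 0
g(1) = mex{} = 0
g(2) = mex{0} = 1
g(3) = mex{0} = 1
g(4) = mex{0,1} = 2
g(5) = mex{1} = 0
g(6) = mex{1,2} = 0
g(7) = mex{0,2} = 1
g(8) = mex{0} = 1
g(9) = mex{0,1} = 2
g(10) = mex{1} = 0
So g(10) = 0.

0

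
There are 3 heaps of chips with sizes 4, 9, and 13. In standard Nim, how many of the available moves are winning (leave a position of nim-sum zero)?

0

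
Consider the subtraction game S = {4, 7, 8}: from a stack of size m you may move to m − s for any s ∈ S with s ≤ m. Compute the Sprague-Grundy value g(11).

2

Grundy values for subtraction set {4, 7, 8}:
g(0) = mex{} = 0
g(1) = mex{} = 0
g(2) = mex{} = 0
g(3) = mex{} = 0
g(4) = mex{0} = 1
g(5) = mex{0} = 1
g(6) = mex{0} = 1
g(7) = mex{0} = 1
g(8) = mex{0,1} = 2
g(9) = mex{0,1} = 2
g(10) = mex{0,1} = 2
g(11) = mex{0,1} = 2
So g(11) = 2.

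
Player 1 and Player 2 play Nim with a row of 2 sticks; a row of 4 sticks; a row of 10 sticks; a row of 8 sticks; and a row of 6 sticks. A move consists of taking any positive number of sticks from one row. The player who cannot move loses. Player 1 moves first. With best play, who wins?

Bitwise XOR of the heap sizes:
  0010  (2)
  0100  (4)
  1010  (10)
  1000  (8)
  0110  (6)
  ----
  0010  (2)
The nim-sum is 2 ≠ 0, so this is an N-position: the player to move can win; Player 1 has a winning move.

Player 1 wins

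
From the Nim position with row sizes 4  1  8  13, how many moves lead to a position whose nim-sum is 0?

0

Nim-sum: 4 ^ 1 ^ 8 ^ 13 = 0.
The nim-sum is already 0, so every move leaves a nonzero nim-sum — there are no winning moves.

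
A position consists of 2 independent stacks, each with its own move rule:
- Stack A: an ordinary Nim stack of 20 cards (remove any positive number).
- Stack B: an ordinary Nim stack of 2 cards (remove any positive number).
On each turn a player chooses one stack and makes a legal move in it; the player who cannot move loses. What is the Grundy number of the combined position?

22

Stack A is a plain Nim stack of size 20, so its Grundy value is 20.
Stack B is a plain Nim stack of size 2, so its Grundy value is 2.
By the Sprague-Grundy theorem, the Grundy value of a sum of independent games is the XOR of the component values.
Combined value = 20 XOR 2 = 22.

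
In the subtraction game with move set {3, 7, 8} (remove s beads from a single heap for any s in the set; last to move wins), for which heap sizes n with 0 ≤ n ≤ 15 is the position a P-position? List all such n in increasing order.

0, 1, 2, 6, 11, 12

Compute g(0), g(1), … for moves {3, 7, 8}:
k:     0  1  2  3  4  5  6  7  8  9 10 11 12 13 14 15
g(k):  0  0  0  1  1  1  0  2  2  1  3  0  0  2  1  1
The P-positions (g = 0) in 0..15 are 0, 1, 2, 6, 11, 12.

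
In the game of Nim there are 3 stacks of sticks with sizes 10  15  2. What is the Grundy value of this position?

Compute the nim-sum pairwise:
10 XOR 15 = 5
5 XOR 2 = 7

7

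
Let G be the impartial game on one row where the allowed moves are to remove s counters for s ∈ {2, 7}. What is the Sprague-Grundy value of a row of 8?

2

Build the Grundy sequence with g(k) = mex{g(k−s) : s ∈ {2, 7}, s ≤ k}:
g(0) = mex{} = 0
g(1) = mex{} = 0
g(2) = mex{0} = 1
g(3) = mex{0} = 1
g(4) = mex{1} = 0
g(5) = mex{1} = 0
g(6) = mex{0} = 1
g(7) = mex{0} = 1
g(8) = mex{0,1} = 2
So g(8) = 2.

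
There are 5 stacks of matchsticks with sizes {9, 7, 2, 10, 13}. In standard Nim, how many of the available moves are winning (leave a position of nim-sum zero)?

Nim-sum: 9 ^ 7 ^ 2 ^ 10 ^ 13 = 11.
The overall nim-sum is X = 11. A stack of size p has a winning move iff p XOR X < p (reduce it to p XOR X).
  9: 9 XOR 11 = 2 < 9 — winning move (to 2).
  7: 7 XOR 11 = 12 ≥ 7 — no move.
  2: 2 XOR 11 = 9 ≥ 2 — no move.
  10: 10 XOR 11 = 1 < 10 — winning move (to 1).
  13: 13 XOR 11 = 6 < 13 — winning move (to 6).
That gives 3 winning moves.

3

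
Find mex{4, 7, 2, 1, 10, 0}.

3

The values 0, 1, 2 are all present; 3 is the first non-negative integer missing from the set.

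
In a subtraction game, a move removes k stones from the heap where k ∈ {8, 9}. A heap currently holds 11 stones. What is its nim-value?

Grundy values for subtraction set {8, 9}:
g(0) = mex{} = 0
g(1) = mex{} = 0
g(2) = mex{} = 0
g(3) = mex{} = 0
g(4) = mex{} = 0
g(5) = mex{} = 0
g(6) = mex{} = 0
g(7) = mex{} = 0
g(8) = mex{0} = 1
g(9) = mex{0} = 1
g(10) = mex{0} = 1
g(11) = mex{0} = 1
So g(11) = 1.

1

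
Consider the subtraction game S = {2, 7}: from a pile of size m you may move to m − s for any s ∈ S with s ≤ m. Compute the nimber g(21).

1

Compute g(0), g(1), … for moves {2, 7}:
k:     0  1  2  3  4  5  6  7  8  9 10 11 12 13 14 15 16 17 18 19 20 21
g(k):  0  0  1  1  0  0  1  1  2  0  0  1  1  0  0  1  1  2  0  0  1  1
So g(21) = 1.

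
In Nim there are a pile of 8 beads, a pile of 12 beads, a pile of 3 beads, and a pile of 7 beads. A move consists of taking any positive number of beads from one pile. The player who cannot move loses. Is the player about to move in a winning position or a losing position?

Losing position

Compute the nim-sum pairwise:
8 ^ 12 = 4
4 ^ 3 = 7
7 ^ 7 = 0
The nim-sum is 0, so this is a P-position: the player to move is in a losing position under optimal play.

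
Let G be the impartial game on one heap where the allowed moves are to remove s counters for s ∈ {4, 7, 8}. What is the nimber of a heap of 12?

0

Compute g(0), g(1), … for moves {4, 7, 8}:
g(0) = mex{} = 0
g(1) = mex{} = 0
g(2) = mex{} = 0
g(3) = mex{} = 0
g(4) = mex{0} = 1
g(5) = mex{0} = 1
g(6) = mex{0} = 1
g(7) = mex{0} = 1
g(8) = mex{0,1} = 2
g(9) = mex{0,1} = 2
g(10) = mex{0,1} = 2
g(11) = mex{0,1} = 2
g(12) = mex{1,2} = 0
So g(12) = 0.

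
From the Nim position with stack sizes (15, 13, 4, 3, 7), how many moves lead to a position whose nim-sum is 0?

Bitwise XOR of the heap sizes:
  1111  (15)
  1101  (13)
  0100  (4)
  0011  (3)
  0111  (7)
  ----
  0010  (2)
The overall nim-sum is X = 2. A stack of size p has a winning move iff p XOR X < p (reduce it to p XOR X).
  15: 15 XOR 2 = 13 < 15 — winning move (to 13).
  13: 13 XOR 2 = 15 ≥ 13 — no move.
  4: 4 XOR 2 = 6 ≥ 4 — no move.
  3: 3 XOR 2 = 1 < 3 — winning move (to 1).
  7: 7 XOR 2 = 5 < 7 — winning move (to 5).
That gives 3 winning moves.

3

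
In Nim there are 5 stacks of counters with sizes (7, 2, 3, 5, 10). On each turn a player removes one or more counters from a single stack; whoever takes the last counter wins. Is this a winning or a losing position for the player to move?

Winning position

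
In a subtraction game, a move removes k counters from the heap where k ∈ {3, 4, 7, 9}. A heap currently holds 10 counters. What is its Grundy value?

Compute g(0), g(1), … for moves {3, 4, 7, 9}:
k:     0  1  2  3  4  5  6  7  8  9 10
g(k):  0  0  0  1  1  1  2  2  2  3  3
So g(10) = 3.

3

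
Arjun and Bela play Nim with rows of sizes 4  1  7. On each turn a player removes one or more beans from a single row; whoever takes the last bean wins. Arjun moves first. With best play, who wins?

Arjun wins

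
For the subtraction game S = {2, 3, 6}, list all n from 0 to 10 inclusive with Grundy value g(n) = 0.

0, 1, 5, 9, 10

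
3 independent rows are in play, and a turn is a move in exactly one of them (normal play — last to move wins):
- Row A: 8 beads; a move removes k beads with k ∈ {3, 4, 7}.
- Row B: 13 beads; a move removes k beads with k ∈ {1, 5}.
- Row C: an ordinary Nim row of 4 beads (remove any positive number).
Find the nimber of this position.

Build the Grundy sequence for row A with g(k) = mex{g(k−s) : s ∈ {3, 4, 7}, s ≤ k}:
k:     0  1  2  3  4  5  6  7  8
g(k):  0  0  0  1  1  1  2  2  2
So g(8) = 2.
For row B, compute g(0), g(1), … with moves {1, 5}:
k:     0  1  2  3  4  5  6  7  8  9 10 11 12 13
g(k):  0  1  0  1  0  1  0  1  0  1  0  1  0  1
So g(13) = 1.
Row C is a plain Nim row of size 4, so its Grundy value is 4.
By the Sprague-Grundy theorem, the Grundy value of a sum of independent games is the XOR of the component values.
Combined value = 2 XOR 1 XOR 4 = 7.

7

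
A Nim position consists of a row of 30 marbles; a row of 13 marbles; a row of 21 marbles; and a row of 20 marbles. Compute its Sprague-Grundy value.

18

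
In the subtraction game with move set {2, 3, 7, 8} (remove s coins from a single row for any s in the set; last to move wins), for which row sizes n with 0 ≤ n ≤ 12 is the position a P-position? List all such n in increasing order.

0, 1, 5, 6, 10, 11

Grundy values for subtraction set {2, 3, 7, 8}:
k:     0  1  2  3  4  5  6  7  8  9 10 11 12
g(k):  0  0  1  1  2  0  0  1  1  2  0  0  1
The P-positions (g = 0) in 0..12 are 0, 1, 5, 6, 10, 11.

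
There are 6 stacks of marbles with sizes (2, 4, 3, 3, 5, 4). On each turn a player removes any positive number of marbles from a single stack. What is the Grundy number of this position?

7

Nim-sum: 2 ⊕ 4 ⊕ 3 ⊕ 3 ⊕ 5 ⊕ 4 = 7.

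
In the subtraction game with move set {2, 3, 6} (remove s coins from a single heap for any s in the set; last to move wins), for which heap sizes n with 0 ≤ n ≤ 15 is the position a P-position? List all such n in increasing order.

0, 1, 5, 9, 10, 14

Build the Grundy sequence with g(k) = mex{g(k−s) : s ∈ {2, 3, 6}, s ≤ k}:
k:     0  1  2  3  4  5  6  7  8  9 10 11 12 13 14 15
g(k):  0  0  1  1  2  0  3  1  2  0  0  1  1  2  0  3
The P-positions (g = 0) in 0..15 are 0, 1, 5, 9, 10, 14.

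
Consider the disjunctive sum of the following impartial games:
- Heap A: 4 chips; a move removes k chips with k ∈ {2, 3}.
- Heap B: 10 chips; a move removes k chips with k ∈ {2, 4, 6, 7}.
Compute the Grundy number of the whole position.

2

Grundy values for heap A (subtraction set {2, 3}):
g(0) = mex{} = 0
g(1) = mex{} = 0
g(2) = mex{0} = 1
g(3) = mex{0} = 1
g(4) = mex{0,1} = 2
So g(4) = 2.
Grundy values for heap B (subtraction set {2, 4, 6, 7}):
g(0) = mex{} = 0
g(1) = mex{} = 0
g(2) = mex{0} = 1
g(3) = mex{0} = 1
g(4) = mex{0,1} = 2
g(5) = mex{0,1} = 2
g(6) = mex{0,1,2} = 3
g(7) = mex{0,1,2} = 3
g(8) = mex{0,1,2,3} = 4
g(9) = mex{1,2,3} = 0
g(10) = mex{1,2,3,4} = 0
So g(10) = 0.
The value of a disjunctive sum is the nim-sum of the parts.
Combined value = 2 ⊕ 0 = 2.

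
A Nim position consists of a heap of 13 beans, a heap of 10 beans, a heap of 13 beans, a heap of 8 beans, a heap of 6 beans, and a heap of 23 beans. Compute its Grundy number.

19

Bitwise XOR of the heap sizes:
  01101  (13)
  01010  (10)
  01101  (13)
  01000  (8)
  00110  (6)
  10111  (23)
  -----
  10011  (19)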